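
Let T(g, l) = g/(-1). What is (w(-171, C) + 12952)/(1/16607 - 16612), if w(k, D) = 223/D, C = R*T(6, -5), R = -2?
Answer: -2584829729/3310505796 ≈ -0.78080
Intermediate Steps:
T(g, l) = -g (T(g, l) = g*(-1) = -g)
C = 12 (C = -(-2)*6 = -2*(-6) = 12)
(w(-171, C) + 12952)/(1/16607 - 16612) = (223/12 + 12952)/(1/16607 - 16612) = (223*(1/12) + 12952)/(1/16607 - 16612) = (223/12 + 12952)/(-275875483/16607) = (155647/12)*(-16607/275875483) = -2584829729/3310505796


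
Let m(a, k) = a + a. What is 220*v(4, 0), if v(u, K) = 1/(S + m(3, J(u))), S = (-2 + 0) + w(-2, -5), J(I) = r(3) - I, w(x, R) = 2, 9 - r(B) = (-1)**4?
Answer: 110/3 ≈ 36.667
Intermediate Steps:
r(B) = 8 (r(B) = 9 - 1*(-1)**4 = 9 - 1*1 = 9 - 1 = 8)
J(I) = 8 - I
m(a, k) = 2*a
S = 0 (S = (-2 + 0) + 2 = -2 + 2 = 0)
v(u, K) = 1/6 (v(u, K) = 1/(0 + 2*3) = 1/(0 + 6) = 1/6)
220*v(4, 0) = 220*(1/6) = 110/3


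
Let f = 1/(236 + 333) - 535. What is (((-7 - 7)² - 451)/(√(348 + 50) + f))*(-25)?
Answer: -552111866625/46269513259 - 2063976375*√398/92539026518 ≈ -12.377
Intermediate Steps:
f = -304414/569 (f = 1/569 - 535 = -304414/569 ≈ -535.00)
(((-7 - 7)² - 451)/(√(348 + 50) + f))*(-25) = (((-7 - 7)² - 451)/(√(348 + 50) - 304414/569))*(-25) = (((-14)² - 451)/(√398 - 304414/569))*(-25) = ((196 - 451)/(-304414/569 + √398))*(-25) = -255/(-304414/569 + √398)*(-25) = 6375/(-304414/569 + √398)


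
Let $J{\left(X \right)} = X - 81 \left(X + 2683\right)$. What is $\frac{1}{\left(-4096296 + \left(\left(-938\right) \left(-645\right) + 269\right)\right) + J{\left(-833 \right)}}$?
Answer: $- \frac{1}{3641700} \approx -2.746 \cdot 10^{-7}$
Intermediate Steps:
$J{\left(X \right)} = -217323 - 80 X$ ($J{\left(X \right)} = X - 81 \left(2683 + X\right) = X - \left(217323 + 81 X\right) = -217323 - 80 X$)
$\frac{1}{\left(-4096296 + \left(\left(-938\right) \left(-645\right) + 269\right)\right) + J{\left(-833 \right)}} = \frac{1}{\left(-4096296 + \left(\left(-938\right) \left(-645\right) + 269\right)\right) - 150683} = \frac{1}{\left(-4096296 + \left(605010 + 269\right)\right) + \left(-217323 + 66640\right)} = \frac{1}{\left(-4096296 + 605279\right) - 150683} = \frac{1}{-3491017 - 150683} = \frac{1}{-3641700} = - \frac{1}{3641700}$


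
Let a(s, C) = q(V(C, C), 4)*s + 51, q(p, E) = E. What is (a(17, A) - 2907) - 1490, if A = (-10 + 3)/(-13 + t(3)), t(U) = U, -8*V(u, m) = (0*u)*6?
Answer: -4278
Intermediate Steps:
V(u, m) = 0 (V(u, m) = -0*u*6/8 = -0*6 = -⅛*0 = 0)
A = 7/10 (A = (-10 + 3)/(-13 + 3) = -7/(-10) = -7*(-⅒) = 7/10 ≈ 0.70000)
a(s, C) = 51 + 4*s (a(s, C) = 4*s + 51 = 51 + 4*s)
(a(17, A) - 2907) - 1490 = ((51 + 4*17) - 2907) - 1490 = ((51 + 68) - 2907) - 1490 = (119 - 2907) - 1490 = -2788 - 1490 = -4278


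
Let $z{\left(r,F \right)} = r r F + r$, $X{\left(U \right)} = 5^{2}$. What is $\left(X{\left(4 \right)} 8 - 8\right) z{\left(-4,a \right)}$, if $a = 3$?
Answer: $8448$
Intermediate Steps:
$X{\left(U \right)} = 25$
$z{\left(r,F \right)} = r + F r^{2}$ ($z{\left(r,F \right)} = r^{2} F + r = F r^{2} + r = r + F r^{2}$)
$\left(X{\left(4 \right)} 8 - 8\right) z{\left(-4,a \right)} = \left(25 \cdot 8 - 8\right) \left(- 4 \left(1 + 3 \left(-4\right)\right)\right) = \left(200 - 8\right) \left(- 4 \left(1 - 12\right)\right) = 192 \left(\left(-4\right) \left(-11\right)\right) = 192 \cdot 44 = 8448$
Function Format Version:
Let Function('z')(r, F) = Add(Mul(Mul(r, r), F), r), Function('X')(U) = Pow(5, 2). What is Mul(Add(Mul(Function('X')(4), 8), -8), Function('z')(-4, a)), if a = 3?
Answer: 8448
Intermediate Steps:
Function('X')(U) = 25
Function('z')(r, F) = Add(r, Mul(F, Pow(r, 2))) (Function('z')(r, F) = Add(Mul(Pow(r, 2), F), r) = Add(Mul(F, Pow(r, 2)), r) = Add(r, Mul(F, Pow(r, 2))))
Mul(Add(Mul(Function('X')(4), 8), -8), Function('z')(-4, a)) = Mul(Add(Mul(25, 8), -8), Mul(-4, Add(1, Mul(3, -4)))) = Mul(Add(200, -8), Mul(-4, Add(1, -12))) = Mul(192, Mul(-4, -11)) = Mul(192, 44) = 8448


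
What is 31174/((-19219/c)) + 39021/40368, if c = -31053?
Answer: 13026279944765/258610864 ≈ 50370.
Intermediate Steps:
31174/((-19219/c)) + 39021/40368 = 31174/((-19219/(-31053))) + 39021/40368 = 31174/((-19219*(-1/31053))) + 39021*(1/40368) = 31174/(19219/31053) + 13007/13456 = 31174*(31053/19219) + 13007/13456 = 968046222/19219 + 13007/13456 = 13026279944765/258610864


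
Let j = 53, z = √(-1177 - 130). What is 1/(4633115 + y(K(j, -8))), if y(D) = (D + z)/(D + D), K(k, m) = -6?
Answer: 667168632/3091069330034303 + 12*I*√1307/3091069330034303 ≈ 2.1584e-7 + 1.4035e-13*I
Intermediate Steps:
z = I*√1307 (z = √(-1307) = I*√1307 ≈ 36.152*I)
y(D) = (D + I*√1307)/(2*D) (y(D) = (D + I*√1307)/(D + D) = (D + I*√1307)/((2*D)) = (D + I*√1307)*(1/(2*D)) = (D + I*√1307)/(2*D))
1/(4633115 + y(K(j, -8))) = 1/(4633115 + (½)*(-6 + I*√1307)/(-6)) = 1/(4633115 + (½)*(-⅙)*(-6 + I*√1307)) = 1/(4633115 + (½ - I*√1307/12)) = 1/(9266231/2 - I*√1307/12)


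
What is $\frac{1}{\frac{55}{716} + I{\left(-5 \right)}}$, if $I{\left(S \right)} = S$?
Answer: $- \frac{716}{3525} \approx -0.20312$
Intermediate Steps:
$\frac{1}{\frac{55}{716} + I{\left(-5 \right)}} = \frac{1}{\frac{55}{716} - 5} = \frac{1}{- \frac{3525}{716}} = - \frac{716}{3525}$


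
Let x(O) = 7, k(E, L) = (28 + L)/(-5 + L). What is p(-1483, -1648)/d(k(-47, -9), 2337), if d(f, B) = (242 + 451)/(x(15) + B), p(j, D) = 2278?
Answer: 5339632/693 ≈ 7705.1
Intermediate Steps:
k(E, L) = (28 + L)/(-5 + L)
d(f, B) = 693/(7 + B) (d(f, B) = (242 + 451)/(7 + B) = 693/(7 + B))
p(-1483, -1648)/d(k(-47, -9), 2337) = 2278/((693/(7 + 2337))) = 2278/((693/2344)) = 2278/((693*(1/2344))) = 2278/(693/2344) = 2278*(2344/693) = 5339632/693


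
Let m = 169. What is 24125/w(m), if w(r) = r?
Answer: 24125/169 ≈ 142.75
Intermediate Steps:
24125/w(m) = 24125/169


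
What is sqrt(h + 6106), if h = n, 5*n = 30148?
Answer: 3*sqrt(33710)/5 ≈ 110.16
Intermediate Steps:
n = 30148/5 (n = (1/5)*30148 = 30148/5 ≈ 6029.6)
h = 30148/5 ≈ 6029.6
sqrt(h + 6106) = sqrt(30148/5 + 6106) = sqrt(60678/5) = 3*sqrt(33710)/5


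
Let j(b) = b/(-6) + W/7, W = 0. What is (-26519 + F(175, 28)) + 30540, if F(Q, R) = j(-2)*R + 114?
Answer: 12433/3 ≈ 4144.3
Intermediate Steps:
j(b) = -b/6 (j(b) = b/(-6) + 0/7 = b*(-⅙) + 0*(⅐) = -b/6 + 0 = -b/6)
F(Q, R) = 114 + R/3 (F(Q, R) = (-⅙*(-2))*R + 114 = R/3 + 114 = 114 + R/3)
(-26519 + F(175, 28)) + 30540 = (-26519 + (114 + (⅓)*28)) + 30540 = (-26519 + (114 + 28/3)) + 30540 = (-26519 + 370/3) + 30540 = -79187/3 + 30540 = 12433/3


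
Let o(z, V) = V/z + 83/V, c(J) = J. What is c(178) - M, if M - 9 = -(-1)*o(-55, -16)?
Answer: 153029/880 ≈ 173.90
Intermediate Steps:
o(z, V) = 83/V + V/z
M = 3611/880 (M = 9 - (-1)*(83/(-16) - 16/(-55)) = 9 - (-1)*(83*(-1/16) - 16*(-1/55)) = 9 - (-1)*(-83/16 + 16/55) = 9 - (-1)*(-4309)/880 = 9 - 1*4309/880 = 9 - 4309/880 = 3611/880 ≈ 4.1034)
c(178) - M = 178 - 1*3611/880 = 178 - 3611/880 = 153029/880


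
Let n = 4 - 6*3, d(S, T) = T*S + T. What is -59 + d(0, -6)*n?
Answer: 25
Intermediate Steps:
d(S, T) = T + S*T (d(S, T) = S*T + T = T + S*T)
n = -14 (n = 4 - 18 = -14)
-59 + d(0, -6)*n = -59 - 6*(1 + 0)*(-14) = -59 - 6*1*(-14) = -59 - 6*(-14) = -59 + 84 = 25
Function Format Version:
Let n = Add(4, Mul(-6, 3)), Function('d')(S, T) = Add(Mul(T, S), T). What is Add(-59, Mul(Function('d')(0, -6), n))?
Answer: 25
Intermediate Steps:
Function('d')(S, T) = Add(T, Mul(S, T)) (Function('d')(S, T) = Add(Mul(S, T), T) = Add(T, Mul(S, T)))
n = -14 (n = Add(4, -18) = -14)
Add(-59, Mul(Function('d')(0, -6), n)) = Add(-59, Mul(Mul(-6, Add(1, 0)), -14)) = Add(-59, Mul(Mul(-6, 1), -14)) = Add(-59, Mul(-6, -14)) = Add(-59, 84) = 25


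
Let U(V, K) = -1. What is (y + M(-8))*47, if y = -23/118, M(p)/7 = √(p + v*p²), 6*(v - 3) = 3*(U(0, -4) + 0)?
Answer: -1081/118 + 658*√38 ≈ 4047.0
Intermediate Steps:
v = 5/2 (v = 3 + (3*(-1 + 0))/6 = 3 + (3*(-1))/6 = 3 + (⅙)*(-3) = 3 - ½ = 5/2 ≈ 2.5000)
M(p) = 7*√(p + 5*p²/2)
y = -23/118 (y = -23*1/118 = -23/118 ≈ -0.19492)
(y + M(-8))*47 = (-23/118 + 7*√2*√(-8*(2 + 5*(-8)))/2)*47 = (-23/118 + 7*√2*√(-8*(2 - 40))/2)*47 = (-23/118 + 7*√2*√(-8*(-38))/2)*47 = (-23/118 + 7*√2*√304/2)*47 = (-23/118 + 7*√2*(4*√19)/2)*47 = (-23/118 + 14*√38)*47 = -1081/118 + 658*√38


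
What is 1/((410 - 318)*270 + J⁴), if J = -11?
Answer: 1/39481 ≈ 2.5329e-5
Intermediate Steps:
1/((410 - 318)*270 + J⁴) = 1/((410 - 318)*270 + (-11)⁴) = 1/(92*270 + 14641) = 1/(24840 + 14641) = 1/39481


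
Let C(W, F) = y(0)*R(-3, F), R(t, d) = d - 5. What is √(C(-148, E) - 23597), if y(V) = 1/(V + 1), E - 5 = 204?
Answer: I*√23393 ≈ 152.95*I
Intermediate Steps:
E = 209 (E = 5 + 204 = 209)
R(t, d) = -5 + d
y(V) = 1/(1 + V)
C(W, F) = -5 + F (C(W, F) = (-5 + F)/(1 + 0) = (-5 + F)/1 = 1*(-5 + F) = -5 + F)
√(C(-148, E) - 23597) = √((-5 + 209) - 23597) = √(204 - 23597) = √(-23393) = I*√23393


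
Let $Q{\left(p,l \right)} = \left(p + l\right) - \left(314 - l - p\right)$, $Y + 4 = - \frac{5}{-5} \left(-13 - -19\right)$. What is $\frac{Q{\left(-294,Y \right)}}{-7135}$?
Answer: $\frac{898}{7135} \approx 0.12586$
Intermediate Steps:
$Y = 2$ ($Y = -4 + - \frac{5}{-5} \left(-13 - -19\right) = -4 + \left(-5\right) \left(- \frac{1}{5}\right) \left(-13 + 19\right) = -4 + 1 \cdot 6 = -4 + 6 = 2$)
$Q{\left(p,l \right)} = -314 + 2 l + 2 p$ ($Q{\left(p,l \right)} = \left(l + p\right) - \left(314 - l - p\right) = \left(l + p\right) + \left(-314 + l + p\right) = -314 + 2 l + 2 p$)
$\frac{Q{\left(-294,Y \right)}}{-7135} = \frac{-314 + 2 \cdot 2 + 2 \left(-294\right)}{-7135} = \left(-314 + 4 - 588\right) \left(- \frac{1}{7135}\right) = \left(-898\right) \left(- \frac{1}{7135}\right) = \frac{898}{7135}$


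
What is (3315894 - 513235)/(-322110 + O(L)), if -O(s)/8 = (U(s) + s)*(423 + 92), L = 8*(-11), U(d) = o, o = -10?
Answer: 2802659/81650 ≈ 34.325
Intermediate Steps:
U(d) = -10
L = -88
O(s) = 41200 - 4120*s (O(s) = -8*(-10 + s)*(423 + 92) = -8*(-10 + s)*515 = -8*(-5150 + 515*s) = 41200 - 4120*s)
(3315894 - 513235)/(-322110 + O(L)) = (3315894 - 513235)/(-322110 + (41200 - 4120*(-88))) = 2802659/(-322110 + (41200 + 362560)) = 2802659/(-322110 + 403760) = 2802659/81650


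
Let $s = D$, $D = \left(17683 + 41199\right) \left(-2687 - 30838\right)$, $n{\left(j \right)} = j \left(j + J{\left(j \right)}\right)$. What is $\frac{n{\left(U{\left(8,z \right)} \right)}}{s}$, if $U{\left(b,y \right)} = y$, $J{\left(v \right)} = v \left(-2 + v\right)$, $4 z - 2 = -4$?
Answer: $\frac{1}{5264050800} \approx 1.8997 \cdot 10^{-10}$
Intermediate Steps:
$z = - \frac{1}{2}$ ($z = \frac{1}{2} + \frac{1}{4} \left(-4\right) = \frac{1}{2} - 1 = - \frac{1}{2} \approx -0.5$)
$n{\left(j \right)} = j \left(j + j \left(-2 + j\right)\right)$
$D = -1974019050$ ($D = 58882 \left(-33525\right) = -1974019050$)
$s = -1974019050$
$\frac{n{\left(U{\left(8,z \right)} \right)}}{s} = \frac{\left(- \frac{1}{2}\right)^{2} \left(-1 - \frac{1}{2}\right)}{-1974019050} = \frac{1}{4} \left(- \frac{3}{2}\right) \left(- \frac{1}{1974019050}\right) = \left(- \frac{3}{8}\right) \left(- \frac{1}{1974019050}\right) = \frac{1}{5264050800}$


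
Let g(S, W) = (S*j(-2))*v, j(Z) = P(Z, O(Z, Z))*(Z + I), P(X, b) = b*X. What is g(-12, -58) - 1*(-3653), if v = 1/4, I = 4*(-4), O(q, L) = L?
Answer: 3869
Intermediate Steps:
I = -16
P(X, b) = X*b
j(Z) = Z²*(-16 + Z) (j(Z) = (Z*Z)*(Z - 16) = Z²*(-16 + Z))
v = ¼ ≈ 0.25000
g(S, W) = -18*S (g(S, W) = (S*((-2)²*(-16 - 2)))*(¼) = (S*(4*(-18)))*(¼) = (S*(-72))*(¼) = -72*S*(¼) = -18*S)
g(-12, -58) - 1*(-3653) = -18*(-12) - 1*(-3653) = 216 + 3653 = 3869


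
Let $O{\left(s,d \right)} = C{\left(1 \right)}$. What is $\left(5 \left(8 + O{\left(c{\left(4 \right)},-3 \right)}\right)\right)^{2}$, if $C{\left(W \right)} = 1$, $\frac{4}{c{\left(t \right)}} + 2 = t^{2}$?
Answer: $2025$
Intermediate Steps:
$c{\left(t \right)} = \frac{4}{-2 + t^{2}}$
$O{\left(s,d \right)} = 1$
$\left(5 \left(8 + O{\left(c{\left(4 \right)},-3 \right)}\right)\right)^{2} = \left(5 \left(8 + 1\right)\right)^{2} = \left(5 \cdot 9\right)^{2} = 45^{2} = 2025$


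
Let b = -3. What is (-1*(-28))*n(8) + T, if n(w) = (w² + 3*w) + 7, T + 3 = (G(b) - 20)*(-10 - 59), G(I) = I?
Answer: 4244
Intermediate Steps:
T = 1584 (T = -3 + (-3 - 20)*(-10 - 59) = -3 - 23*(-69) = -3 + 1587 = 1584)
n(w) = 7 + w² + 3*w
(-1*(-28))*n(8) + T = (-1*(-28))*(7 + 8² + 3*8) + 1584 = 28*(7 + 64 + 24) + 1584 = 28*95 + 1584 = 2660 + 1584 = 4244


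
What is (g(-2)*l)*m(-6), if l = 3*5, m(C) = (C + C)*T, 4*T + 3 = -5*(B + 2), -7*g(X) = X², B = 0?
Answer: -2340/7 ≈ -334.29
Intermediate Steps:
g(X) = -X²/7
T = -13/4 (T = -¾ + (-5*(0 + 2))/4 = -¾ + (-5*2)/4 = -¾ + (¼)*(-10) = -¾ - 5/2 = -13/4 ≈ -3.2500)
m(C) = -13*C/2 (m(C) = (C + C)*(-13/4) = (2*C)*(-13/4) = -13*C/2)
l = 15
(g(-2)*l)*m(-6) = (-⅐*(-2)²*15)*(-13/2*(-6)) = (-⅐*4*15)*39 = -4/7*15*39 = -60/7*39 = -2340/7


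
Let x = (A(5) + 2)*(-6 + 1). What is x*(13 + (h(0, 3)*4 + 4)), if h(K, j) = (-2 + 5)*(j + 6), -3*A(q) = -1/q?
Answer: -3875/3 ≈ -1291.7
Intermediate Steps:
A(q) = 1/(3*q) (A(q) = -(-1)/(3*q) = 1/(3*q))
h(K, j) = 18 + 3*j (h(K, j) = 3*(6 + j) = 18 + 3*j)
x = -31/3 (x = ((⅓)/5 + 2)*(-6 + 1) = ((⅓)*(⅕) + 2)*(-5) = (1/15 + 2)*(-5) = (31/15)*(-5) = -31/3 ≈ -10.333)
x*(13 + (h(0, 3)*4 + 4)) = -31*(13 + ((18 + 3*3)*4 + 4))/3 = -31*(13 + ((18 + 9)*4 + 4))/3 = -31*(13 + (27*4 + 4))/3 = -31*(13 + (108 + 4))/3 = -31*(13 + 112)/3 = -31/3*125 = -3875/3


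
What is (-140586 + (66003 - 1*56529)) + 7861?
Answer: -123251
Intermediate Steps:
(-140586 + (66003 - 1*56529)) + 7861 = (-140586 + (66003 - 56529)) + 7861 = (-140586 + 9474) + 7861 = -131112 + 7861 = -123251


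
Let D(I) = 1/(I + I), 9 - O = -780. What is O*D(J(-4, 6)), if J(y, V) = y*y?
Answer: 789/32 ≈ 24.656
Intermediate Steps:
O = 789 (O = 9 - 1*(-780) = 9 + 780 = 789)
J(y, V) = y**2
D(I) = 1/(2*I)
O*D(J(-4, 6)) = 789*(1/(2*((-4)**2))) = 789*((1/2)/16) = 789*((1/2)*(1/16)) = 789*(1/32) = 789/32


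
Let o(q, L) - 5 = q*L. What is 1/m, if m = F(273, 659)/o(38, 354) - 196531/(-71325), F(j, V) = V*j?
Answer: 959820525/15476584442 ≈ 0.062018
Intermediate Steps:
o(q, L) = 5 + L*q (o(q, L) = 5 + q*L = 5 + L*q)
m = 15476584442/959820525 (m = (659*273)/(5 + 354*38) - 196531/(-71325) = 179907/(5 + 13452) - 196531*(-1/71325) = 179907/13457 + 196531/71325 = 15476584442/959820525 ≈ 16.124)
1/m = 1/(15476584442/959820525) = 959820525/15476584442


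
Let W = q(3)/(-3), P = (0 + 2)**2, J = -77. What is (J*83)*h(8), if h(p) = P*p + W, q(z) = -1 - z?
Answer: -639100/3 ≈ -2.1303e+5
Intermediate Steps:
P = 4 (P = 2**2 = 4)
W = 4/3 (W = (-1 - 1*3)/(-3) = (-1 - 3)*(-1/3) = -4*(-1/3) = 4/3 ≈ 1.3333)
h(p) = 4/3 + 4*p (h(p) = 4*p + 4/3 = 4/3 + 4*p)
(J*83)*h(8) = (-77*83)*(4/3 + 4*8) = -6391*(4/3 + 32) = -6391*100/3 = -639100/3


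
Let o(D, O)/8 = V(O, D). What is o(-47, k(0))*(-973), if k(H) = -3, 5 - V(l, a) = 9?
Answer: 31136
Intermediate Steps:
V(l, a) = -4 (V(l, a) = 5 - 1*9 = 5 - 9 = -4)
o(D, O) = -32 (o(D, O) = 8*(-4) = -32)
o(-47, k(0))*(-973) = -32*(-973) = 31136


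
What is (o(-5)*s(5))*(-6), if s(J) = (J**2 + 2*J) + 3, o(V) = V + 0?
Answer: 1140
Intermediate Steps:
o(V) = V
s(J) = 3 + J**2 + 2*J
(o(-5)*s(5))*(-6) = -5*(3 + 5**2 + 2*5)*(-6) = -5*(3 + 25 + 10)*(-6) = -5*38*(-6) = -190*(-6) = 1140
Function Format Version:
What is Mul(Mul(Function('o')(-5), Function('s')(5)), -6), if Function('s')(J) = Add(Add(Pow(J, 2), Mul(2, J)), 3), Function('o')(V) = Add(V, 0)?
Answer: 1140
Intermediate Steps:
Function('o')(V) = V
Function('s')(J) = Add(3, Pow(J, 2), Mul(2, J))
Mul(Mul(Function('o')(-5), Function('s')(5)), -6) = Mul(Mul(-5, Add(3, Pow(5, 2), Mul(2, 5))), -6) = Mul(Mul(-5, Add(3, 25, 10)), -6) = Mul(Mul(-5, 38), -6) = Mul(-190, -6) = 1140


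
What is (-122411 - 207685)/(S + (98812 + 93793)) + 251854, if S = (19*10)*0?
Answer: 48508009574/192605 ≈ 2.5185e+5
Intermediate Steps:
S = 0 (S = 190*0 = 0)
(-122411 - 207685)/(S + (98812 + 93793)) + 251854 = (-122411 - 207685)/(0 + (98812 + 93793)) + 251854 = -330096/(0 + 192605) + 251854 = -330096/192605 + 251854 = 48508009574/192605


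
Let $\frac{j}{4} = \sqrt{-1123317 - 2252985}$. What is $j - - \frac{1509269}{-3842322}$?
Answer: $- \frac{1509269}{3842322} + 4 i \sqrt{3376302} \approx -0.3928 + 7349.9 i$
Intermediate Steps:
$j = 4 i \sqrt{3376302}$ ($j = 4 \sqrt{-1123317 - 2252985} = 4 \sqrt{-3376302} = 4 i \sqrt{3376302} \approx 7349.9 i$)
$j - - \frac{1509269}{-3842322} = 4 i \sqrt{3376302} - - \frac{1509269}{-3842322} = 4 i \sqrt{3376302} - \left(-1509269\right) \left(- \frac{1}{3842322}\right) = 4 i \sqrt{3376302} - \frac{1509269}{3842322} = - \frac{1509269}{3842322} + 4 i \sqrt{3376302}$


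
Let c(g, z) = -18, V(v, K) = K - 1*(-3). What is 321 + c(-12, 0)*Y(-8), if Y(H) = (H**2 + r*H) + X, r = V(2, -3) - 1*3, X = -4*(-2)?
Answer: -1407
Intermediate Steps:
V(v, K) = 3 + K (V(v, K) = K + 3 = 3 + K)
X = 8
r = -3 (r = (3 - 3) - 1*3 = 0 - 3 = -3)
Y(H) = 8 + H**2 - 3*H (Y(H) = (H**2 - 3*H) + 8 = 8 + H**2 - 3*H)
321 + c(-12, 0)*Y(-8) = 321 - 18*(8 + (-8)**2 - 3*(-8)) = 321 - 18*(8 + 64 + 24) = 321 - 18*96 = 321 - 1728 = -1407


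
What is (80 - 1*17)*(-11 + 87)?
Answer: 4788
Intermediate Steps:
(80 - 1*17)*(-11 + 87) = (80 - 17)*76 = 63*76 = 4788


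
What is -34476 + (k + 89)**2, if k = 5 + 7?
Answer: -24275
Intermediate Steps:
k = 12
-34476 + (k + 89)**2 = -34476 + (12 + 89)**2 = -34476 + 101**2 = -34476 + 10201 = -24275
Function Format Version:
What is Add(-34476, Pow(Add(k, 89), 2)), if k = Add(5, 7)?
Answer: -24275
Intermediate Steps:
k = 12
Add(-34476, Pow(Add(k, 89), 2)) = Add(-34476, Pow(Add(12, 89), 2)) = Add(-34476, Pow(101, 2)) = Add(-34476, 10201) = -24275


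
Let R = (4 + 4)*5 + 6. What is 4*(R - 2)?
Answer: 176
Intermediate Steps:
R = 46 (R = 8*5 + 6 = 40 + 6 = 46)
4*(R - 2) = 4*(46 - 2) = 4*44 = 176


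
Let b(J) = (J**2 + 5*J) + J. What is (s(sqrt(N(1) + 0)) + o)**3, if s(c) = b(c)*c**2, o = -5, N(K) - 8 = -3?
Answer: 278000 + 171000*sqrt(5) ≈ 6.6037e+5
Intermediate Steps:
N(K) = 5 (N(K) = 8 - 3 = 5)
b(J) = J**2 + 6*J
s(c) = c**3*(6 + c) (s(c) = (c*(6 + c))*c**2 = c**3*(6 + c))
(s(sqrt(N(1) + 0)) + o)**3 = ((sqrt(5 + 0))**3*(6 + sqrt(5 + 0)) - 5)**3 = ((sqrt(5))**3*(6 + sqrt(5)) - 5)**3 = ((5*sqrt(5))*(6 + sqrt(5)) - 5)**3 = (5*sqrt(5)*(6 + sqrt(5)) - 5)**3 = (-5 + 5*sqrt(5)*(6 + sqrt(5)))**3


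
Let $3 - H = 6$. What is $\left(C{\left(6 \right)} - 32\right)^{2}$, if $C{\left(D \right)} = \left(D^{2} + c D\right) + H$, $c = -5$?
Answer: $841$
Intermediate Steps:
$H = -3$ ($H = 3 - 6 = -3$)
$C{\left(D \right)} = -3 + D^{2} - 5 D$ ($C{\left(D \right)} = \left(D^{2} - 5 D\right) - 3 = -3 + D^{2} - 5 D$)
$\left(C{\left(6 \right)} - 32\right)^{2} = \left(\left(-3 + 6^{2} - 30\right) - 32\right)^{2} = \left(\left(-3 + 36 - 30\right) - 32\right)^{2} = \left(3 - 32\right)^{2} = \left(-29\right)^{2} = 841$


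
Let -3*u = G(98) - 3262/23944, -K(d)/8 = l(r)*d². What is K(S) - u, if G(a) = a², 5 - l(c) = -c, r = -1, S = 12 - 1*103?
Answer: -3134158405/11972 ≈ -2.6179e+5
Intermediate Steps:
S = -91 (S = 12 - 103 = -91)
l(c) = 5 + c (l(c) = 5 - (-1)*c = 5 + c)
K(d) = -32*d² (K(d) = -8*(5 - 1)*d² = -32*d²)
u = -38325819/11972 (u = -(98² - 3262/23944)/3 = -(9604 - 3262*1/23944)/3 = -(9604 - 1631/11972)/3 = -⅓*114977457/11972 = -38325819/11972 ≈ -3201.3)
K(S) - u = -32*(-91)² - 1*(-38325819/11972) = -32*8281 + 38325819/11972 = -264992 + 38325819/11972 = -3134158405/11972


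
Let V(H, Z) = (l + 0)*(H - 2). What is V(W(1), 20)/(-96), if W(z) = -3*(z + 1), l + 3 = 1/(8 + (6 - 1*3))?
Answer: -8/33 ≈ -0.24242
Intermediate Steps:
l = -32/11 (l = -3 + 1/(8 + (6 - 1*3)) = -3 + 1/(8 + (6 - 3)) = -3 + 1/(8 + 3) = -3 + 1/11 = -32/11 ≈ -2.9091)
W(z) = -3 - 3*z (W(z) = -3*(1 + z) = -3 - 3*z)
V(H, Z) = 64/11 - 32*H/11 (V(H, Z) = (-32/11 + 0)*(H - 2) = -32*(-2 + H)/11 = 64/11 - 32*H/11)
V(W(1), 20)/(-96) = (64/11 - 32*(-3 - 3*1)/11)/(-96) = (64/11 - 32*(-3 - 3)/11)*(-1/96) = (64/11 - 32/11*(-6))*(-1/96) = (64/11 + 192/11)*(-1/96) = (256/11)*(-1/96) = -8/33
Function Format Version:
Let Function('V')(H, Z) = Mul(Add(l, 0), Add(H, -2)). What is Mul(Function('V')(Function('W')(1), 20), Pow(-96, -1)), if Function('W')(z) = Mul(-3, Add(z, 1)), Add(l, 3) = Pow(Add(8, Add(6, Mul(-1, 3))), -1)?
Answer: Rational(-8, 33) ≈ -0.24242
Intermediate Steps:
l = Rational(-32, 11) (l = Add(-3, Pow(Add(8, Add(6, Mul(-1, 3))), -1)) = Add(-3, Pow(Add(8, Add(6, -3)), -1)) = Add(-3, Pow(Add(8, 3), -1)) = Add(-3, Pow(11, -1)) = Add(-3, Rational(1, 11)) = Rational(-32, 11) ≈ -2.9091)
Function('W')(z) = Add(-3, Mul(-3, z)) (Function('W')(z) = Mul(-3, Add(1, z)) = Add(-3, Mul(-3, z)))
Function('V')(H, Z) = Add(Rational(64, 11), Mul(Rational(-32, 11), H)) (Function('V')(H, Z) = Mul(Add(Rational(-32, 11), 0), Add(H, -2)) = Mul(Rational(-32, 11), Add(-2, H)) = Add(Rational(64, 11), Mul(Rational(-32, 11), H)))
Mul(Function('V')(Function('W')(1), 20), Pow(-96, -1)) = Mul(Add(Rational(64, 11), Mul(Rational(-32, 11), Add(-3, Mul(-3, 1)))), Pow(-96, -1)) = Mul(Add(Rational(64, 11), Mul(Rational(-32, 11), Add(-3, -3))), Rational(-1, 96)) = Mul(Add(Rational(64, 11), Mul(Rational(-32, 11), -6)), Rational(-1, 96)) = Mul(Add(Rational(64, 11), Rational(192, 11)), Rational(-1, 96)) = Mul(Rational(256, 11), Rational(-1, 96)) = Rational(-8, 33)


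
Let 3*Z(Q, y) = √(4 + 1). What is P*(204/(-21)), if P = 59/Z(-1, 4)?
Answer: -12036*√5/35 ≈ -768.95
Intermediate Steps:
Z(Q, y) = √5/3 (Z(Q, y) = √(4 + 1)/3 = √5/3)
P = 177*√5/5 (P = 59/((√5/3)) = 59*(3*√5/5) = 177*√5/5 ≈ 79.157)
P*(204/(-21)) = (177*√5/5)*(204/(-21)) = (177*√5/5)*(204*(-1/21)) = (177*√5/5)*(-68/7) = -12036*√5/35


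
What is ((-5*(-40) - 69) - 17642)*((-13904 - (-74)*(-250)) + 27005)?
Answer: 94541889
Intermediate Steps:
((-5*(-40) - 69) - 17642)*((-13904 - (-74)*(-250)) + 27005) = ((200 - 69) - 17642)*((-13904 - 1*18500) + 27005) = (131 - 17642)*((-13904 - 18500) + 27005) = -17511*(-32404 + 27005) = -17511*(-5399) = 94541889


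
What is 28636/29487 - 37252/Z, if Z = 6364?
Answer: -229052555/46913817 ≈ -4.8824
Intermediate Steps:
28636/29487 - 37252/Z = 28636/29487 - 37252/6364 = 28636*(1/29487) - 37252*1/6364 = 28636/29487 - 9313/1591 = -229052555/46913817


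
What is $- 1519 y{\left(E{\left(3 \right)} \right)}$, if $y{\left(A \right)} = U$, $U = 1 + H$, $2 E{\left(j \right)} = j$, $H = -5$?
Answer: $6076$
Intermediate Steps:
$E{\left(j \right)} = \frac{j}{2}$
$U = -4$ ($U = 1 - 5 = -4$)
$y{\left(A \right)} = -4$
$- 1519 y{\left(E{\left(3 \right)} \right)} = \left(-1519\right) \left(-4\right) = 6076$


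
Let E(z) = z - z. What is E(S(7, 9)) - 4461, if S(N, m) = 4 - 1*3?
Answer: -4461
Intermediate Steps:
S(N, m) = 1 (S(N, m) = 4 - 3 = 1)
E(z) = 0
E(S(7, 9)) - 4461 = 0 - 4461 = -4461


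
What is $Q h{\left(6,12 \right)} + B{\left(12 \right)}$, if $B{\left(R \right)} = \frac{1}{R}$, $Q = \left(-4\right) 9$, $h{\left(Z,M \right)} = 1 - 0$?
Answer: $- \frac{431}{12} \approx -35.917$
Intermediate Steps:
$h{\left(Z,M \right)} = 1$ ($h{\left(Z,M \right)} = 1 + 0 = 1$)
$Q = -36$
$Q h{\left(6,12 \right)} + B{\left(12 \right)} = \left(-36\right) 1 + \frac{1}{12} = -36 + \frac{1}{12} = - \frac{431}{12}$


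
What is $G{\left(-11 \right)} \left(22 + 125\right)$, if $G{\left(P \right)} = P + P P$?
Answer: $16170$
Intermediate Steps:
$G{\left(P \right)} = P + P^{2}$
$G{\left(-11 \right)} \left(22 + 125\right) = - 11 \left(1 - 11\right) \left(22 + 125\right) = \left(-11\right) \left(-10\right) 147 = 110 \cdot 147 = 16170$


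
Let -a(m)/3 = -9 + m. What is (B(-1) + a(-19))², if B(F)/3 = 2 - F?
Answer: 8649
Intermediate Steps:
a(m) = 27 - 3*m (a(m) = -3*(-9 + m) = 27 - 3*m)
B(F) = 6 - 3*F (B(F) = 3*(2 - F) = 6 - 3*F)
(B(-1) + a(-19))² = ((6 - 3*(-1)) + (27 - 3*(-19)))² = ((6 + 3) + (27 + 57))² = (9 + 84)² = 93² = 8649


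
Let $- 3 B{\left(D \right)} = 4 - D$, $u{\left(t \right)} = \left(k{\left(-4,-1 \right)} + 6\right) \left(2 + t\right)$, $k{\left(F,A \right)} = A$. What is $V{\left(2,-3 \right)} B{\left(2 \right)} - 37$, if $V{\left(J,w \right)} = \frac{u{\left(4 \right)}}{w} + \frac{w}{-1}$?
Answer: $- \frac{97}{3} \approx -32.333$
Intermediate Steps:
$u{\left(t \right)} = 10 + 5 t$ ($u{\left(t \right)} = \left(-1 + 6\right) \left(2 + t\right) = 5 \left(2 + t\right) = 10 + 5 t$)
$V{\left(J,w \right)} = - w + \frac{30}{w}$ ($V{\left(J,w \right)} = \frac{10 + 5 \cdot 4}{w} + \frac{w}{-1} = \frac{10 + 20}{w} + w \left(-1\right) = \frac{30}{w} - w = - w + \frac{30}{w}$)
$B{\left(D \right)} = - \frac{4}{3} + \frac{D}{3}$ ($B{\left(D \right)} = - \frac{4 - D}{3} = - \frac{4}{3} + \frac{D}{3}$)
$V{\left(2,-3 \right)} B{\left(2 \right)} - 37 = \left(\left(-1\right) \left(-3\right) + \frac{30}{-3}\right) \left(- \frac{4}{3} + \frac{1}{3} \cdot 2\right) - 37 = \left(3 + 30 \left(- \frac{1}{3}\right)\right) \left(- \frac{4}{3} + \frac{2}{3}\right) - 37 = \left(3 - 10\right) \left(- \frac{2}{3}\right) - 37 = \left(-7\right) \left(- \frac{2}{3}\right) - 37 = \frac{14}{3} - 37 = - \frac{97}{3}$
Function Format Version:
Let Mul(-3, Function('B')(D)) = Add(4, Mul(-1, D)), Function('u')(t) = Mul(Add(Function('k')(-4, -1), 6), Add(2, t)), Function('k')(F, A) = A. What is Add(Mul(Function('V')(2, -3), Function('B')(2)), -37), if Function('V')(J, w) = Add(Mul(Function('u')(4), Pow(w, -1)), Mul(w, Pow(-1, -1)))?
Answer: Rational(-97, 3) ≈ -32.333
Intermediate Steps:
Function('u')(t) = Add(10, Mul(5, t)) (Function('u')(t) = Mul(Add(-1, 6), Add(2, t)) = Mul(5, Add(2, t)) = Add(10, Mul(5, t)))
Function('V')(J, w) = Add(Mul(-1, w), Mul(30, Pow(w, -1))) (Function('V')(J, w) = Add(Mul(Add(10, Mul(5, 4)), Pow(w, -1)), Mul(w, Pow(-1, -1))) = Add(Mul(Add(10, 20), Pow(w, -1)), Mul(w, -1)) = Add(Mul(30, Pow(w, -1)), Mul(-1, w)) = Add(Mul(-1, w), Mul(30, Pow(w, -1))))
Function('B')(D) = Add(Rational(-4, 3), Mul(Rational(1, 3), D)) (Function('B')(D) = Mul(Rational(-1, 3), Add(4, Mul(-1, D))) = Add(Rational(-4, 3), Mul(Rational(1, 3), D)))
Add(Mul(Function('V')(2, -3), Function('B')(2)), -37) = Add(Mul(Add(Mul(-1, -3), Mul(30, Pow(-3, -1))), Add(Rational(-4, 3), Mul(Rational(1, 3), 2))), -37) = Add(Mul(Add(3, Mul(30, Rational(-1, 3))), Add(Rational(-4, 3), Rational(2, 3))), -37) = Add(Mul(Add(3, -10), Rational(-2, 3)), -37) = Add(Mul(-7, Rational(-2, 3)), -37) = Add(Rational(14, 3), -37) = Rational(-97, 3)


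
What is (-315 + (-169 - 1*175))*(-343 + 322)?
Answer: 13839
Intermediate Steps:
(-315 + (-169 - 1*175))*(-343 + 322) = (-315 + (-169 - 175))*(-21) = (-315 - 344)*(-21) = -659*(-21) = 13839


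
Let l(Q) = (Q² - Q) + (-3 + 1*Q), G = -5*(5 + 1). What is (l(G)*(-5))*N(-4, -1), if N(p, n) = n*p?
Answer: -17940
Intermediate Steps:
G = -30 (G = -5*6 = -30)
l(Q) = -3 + Q² (l(Q) = (Q² - Q) + (-3 + Q) = -3 + Q²)
(l(G)*(-5))*N(-4, -1) = ((-3 + (-30)²)*(-5))*(-1*(-4)) = ((-3 + 900)*(-5))*4 = (897*(-5))*4 = -4485*4 = -17940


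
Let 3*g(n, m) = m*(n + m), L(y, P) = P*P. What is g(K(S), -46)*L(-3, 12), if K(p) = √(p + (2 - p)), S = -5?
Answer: 101568 - 2208*√2 ≈ 98445.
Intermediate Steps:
K(p) = √2
L(y, P) = P²
g(n, m) = m*(m + n)/3 (g(n, m) = (m*(n + m))/3 = (m*(m + n))/3 = m*(m + n)/3)
g(K(S), -46)*L(-3, 12) = ((⅓)*(-46)*(-46 + √2))*12² = (2116/3 - 46*√2/3)*144 = 101568 - 2208*√2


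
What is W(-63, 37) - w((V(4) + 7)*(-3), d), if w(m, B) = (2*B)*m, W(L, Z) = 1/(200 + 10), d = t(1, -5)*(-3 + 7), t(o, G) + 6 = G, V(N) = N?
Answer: -609839/210 ≈ -2904.0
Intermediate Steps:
t(o, G) = -6 + G
d = -44 (d = (-6 - 5)*(-3 + 7) = -11*4 = -44)
W(L, Z) = 1/210
w(m, B) = 2*B*m
W(-63, 37) - w((V(4) + 7)*(-3), d) = 1/210 - 2*(-44)*(4 + 7)*(-3) = 1/210 - 2*(-44)*11*(-3) = 1/210 - 2*(-44)*(-33) = 1/210 - 1*2904 = 1/210 - 2904 = -609839/210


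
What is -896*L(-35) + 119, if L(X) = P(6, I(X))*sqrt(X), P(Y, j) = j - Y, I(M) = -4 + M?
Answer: 119 + 40320*I*sqrt(35) ≈ 119.0 + 2.3854e+5*I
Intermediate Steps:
L(X) = sqrt(X)*(-10 + X) (L(X) = ((-4 + X) - 1*6)*sqrt(X) = ((-4 + X) - 6)*sqrt(X) = (-10 + X)*sqrt(X) = sqrt(X)*(-10 + X))
-896*L(-35) + 119 = -896*sqrt(-35)*(-10 - 35) + 119 = -896*I*sqrt(35)*(-45) + 119 = -(-40320)*I*sqrt(35) + 119 = 40320*I*sqrt(35) + 119 = 119 + 40320*I*sqrt(35)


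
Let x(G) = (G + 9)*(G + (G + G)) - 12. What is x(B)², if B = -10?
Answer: 324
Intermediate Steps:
x(G) = -12 + 3*G*(9 + G) (x(G) = (9 + G)*(G + 2*G) - 12 = (9 + G)*(3*G) - 12 = 3*G*(9 + G) - 12 = -12 + 3*G*(9 + G))
x(B)² = (-12 + 3*(-10)² + 27*(-10))² = (-12 + 3*100 - 270)² = (-12 + 300 - 270)² = 18² = 324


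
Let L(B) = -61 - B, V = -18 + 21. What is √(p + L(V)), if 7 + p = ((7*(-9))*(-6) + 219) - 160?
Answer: √366 ≈ 19.131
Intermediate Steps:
V = 3
p = 430 (p = -7 + (((7*(-9))*(-6) + 219) - 160) = -7 + ((-63*(-6) + 219) - 160) = -7 + ((378 + 219) - 160) = -7 + (597 - 160) = -7 + 437 = 430)
√(p + L(V)) = √(430 + (-61 - 1*3)) = √(430 + (-61 - 3)) = √(430 - 64) = √366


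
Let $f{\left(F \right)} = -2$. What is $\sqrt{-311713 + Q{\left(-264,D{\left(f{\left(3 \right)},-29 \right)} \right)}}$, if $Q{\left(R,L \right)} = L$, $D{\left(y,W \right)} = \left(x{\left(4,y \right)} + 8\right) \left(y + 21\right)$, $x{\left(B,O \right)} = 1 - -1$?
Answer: $i \sqrt{311523} \approx 558.14 i$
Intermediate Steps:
$x{\left(B,O \right)} = 2$ ($x{\left(B,O \right)} = 1 + 1 = 2$)
$D{\left(y,W \right)} = 210 + 10 y$ ($D{\left(y,W \right)} = \left(2 + 8\right) \left(y + 21\right) = 10 \left(21 + y\right) = 210 + 10 y$)
$\sqrt{-311713 + Q{\left(-264,D{\left(f{\left(3 \right)},-29 \right)} \right)}} = \sqrt{-311713 + \left(210 + 10 \left(-2\right)\right)} = \sqrt{-311713 + \left(210 - 20\right)} = \sqrt{-311713 + 190} = \sqrt{-311523} = i \sqrt{311523}$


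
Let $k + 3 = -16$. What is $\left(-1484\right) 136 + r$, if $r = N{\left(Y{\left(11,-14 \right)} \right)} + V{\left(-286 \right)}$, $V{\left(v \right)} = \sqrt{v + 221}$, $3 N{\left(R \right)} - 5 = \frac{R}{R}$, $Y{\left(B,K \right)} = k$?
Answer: $-201822 + i \sqrt{65} \approx -2.0182 \cdot 10^{5} + 8.0623 i$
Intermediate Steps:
$k = -19$ ($k = -3 - 16 = -19$)
$Y{\left(B,K \right)} = -19$
$N{\left(R \right)} = 2$ ($N{\left(R \right)} = \frac{5}{3} + \frac{R \frac{1}{R}}{3} = \frac{5}{3} + \frac{1}{3} \cdot 1 = \frac{5}{3} + \frac{1}{3} = 2$)
$V{\left(v \right)} = \sqrt{221 + v}$
$r = 2 + i \sqrt{65}$ ($r = 2 + \sqrt{221 - 286} = 2 + \sqrt{-65} = 2 + i \sqrt{65} \approx 2.0 + 8.0623 i$)
$\left(-1484\right) 136 + r = \left(-1484\right) 136 + \left(2 + i \sqrt{65}\right) = -201824 + \left(2 + i \sqrt{65}\right) = -201822 + i \sqrt{65}$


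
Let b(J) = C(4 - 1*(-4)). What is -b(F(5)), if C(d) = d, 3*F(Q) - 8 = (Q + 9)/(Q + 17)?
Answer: -8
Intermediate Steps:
F(Q) = 8/3 + (9 + Q)/(3*(17 + Q)) (F(Q) = 8/3 + ((Q + 9)/(Q + 17))/3 = 8/3 + ((9 + Q)/(17 + Q))/3 = 8/3 + (9 + Q)/(3*(17 + Q)))
b(J) = 8 (b(J) = 4 - 1*(-4) = 4 + 4 = 8)
-b(F(5)) = -1*8 = -8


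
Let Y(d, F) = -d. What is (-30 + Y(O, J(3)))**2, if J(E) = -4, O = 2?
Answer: 1024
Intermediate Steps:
(-30 + Y(O, J(3)))**2 = (-30 - 1*2)**2 = (-30 - 2)**2 = (-32)**2 = 1024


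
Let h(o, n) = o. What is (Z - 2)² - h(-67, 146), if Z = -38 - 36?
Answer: 5843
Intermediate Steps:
Z = -74
(Z - 2)² - h(-67, 146) = (-74 - 2)² - 1*(-67) = (-76)² + 67 = 5776 + 67 = 5843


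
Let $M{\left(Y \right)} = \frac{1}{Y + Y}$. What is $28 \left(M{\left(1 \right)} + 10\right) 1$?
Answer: $294$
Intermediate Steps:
$M{\left(Y \right)} = \frac{1}{2 Y}$
$28 \left(M{\left(1 \right)} + 10\right) 1 = 28 \left(\frac{1}{2 \cdot 1} + 10\right) 1 = 28 \left(\frac{1}{2} \cdot 1 + 10\right) 1 = 28 \left(\frac{1}{2} + 10\right) 1 = 28 \cdot \frac{21}{2} \cdot 1 = 28 \cdot \frac{21}{2} = 294$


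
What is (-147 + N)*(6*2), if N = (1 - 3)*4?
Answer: -1860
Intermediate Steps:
N = -8 (N = -2*4 = -8)
(-147 + N)*(6*2) = (-147 - 8)*(6*2) = -155*12 = -1860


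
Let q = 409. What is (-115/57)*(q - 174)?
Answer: -27025/57 ≈ -474.12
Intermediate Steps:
(-115/57)*(q - 174) = (-115/57)*(409 - 174) = -115*1/57*235 = -115/57*235 = -27025/57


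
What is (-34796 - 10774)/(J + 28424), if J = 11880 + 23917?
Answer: -15190/21407 ≈ -0.70958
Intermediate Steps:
J = 35797
(-34796 - 10774)/(J + 28424) = (-34796 - 10774)/(35797 + 28424) = -45570/64221 = -45570*1/64221 = -15190/21407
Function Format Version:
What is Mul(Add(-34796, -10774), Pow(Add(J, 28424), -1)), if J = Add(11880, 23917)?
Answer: Rational(-15190, 21407) ≈ -0.70958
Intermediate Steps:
J = 35797
Mul(Add(-34796, -10774), Pow(Add(J, 28424), -1)) = Mul(Add(-34796, -10774), Pow(Add(35797, 28424), -1)) = Mul(-45570, Pow(64221, -1)) = Mul(-45570, Rational(1, 64221)) = Rational(-15190, 21407)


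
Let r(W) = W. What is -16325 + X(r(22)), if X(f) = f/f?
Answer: -16324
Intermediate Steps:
X(f) = 1
-16325 + X(r(22)) = -16325 + 1 = -16324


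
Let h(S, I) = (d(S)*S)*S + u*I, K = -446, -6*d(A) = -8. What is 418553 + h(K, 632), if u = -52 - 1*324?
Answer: 1338427/3 ≈ 4.4614e+5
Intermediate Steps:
d(A) = 4/3 (d(A) = -⅙*(-8) = 4/3)
u = -376 (u = -52 - 324 = -376)
h(S, I) = -376*I + 4*S²/3 (h(S, I) = (4*S/3)*S - 376*I = 4*S²/3 - 376*I = -376*I + 4*S²/3)
418553 + h(K, 632) = 418553 + (-376*632 + (4/3)*(-446)²) = 418553 + (-237632 + (4/3)*198916) = 418553 + (-237632 + 795664/3) = 418553 + 82768/3 = 1338427/3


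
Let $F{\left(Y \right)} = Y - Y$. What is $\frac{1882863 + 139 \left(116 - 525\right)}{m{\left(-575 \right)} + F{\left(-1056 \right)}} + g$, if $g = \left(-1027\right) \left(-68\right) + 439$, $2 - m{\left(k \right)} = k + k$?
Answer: $\frac{20695703}{288} \approx 71860.0$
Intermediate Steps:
$F{\left(Y \right)} = 0$
$m{\left(k \right)} = 2 - 2 k$ ($m{\left(k \right)} = 2 - \left(k + k\right) = 2 - 2 k$)
$g = 70275$ ($g = 69836 + 439 = 70275$)
$\frac{1882863 + 139 \left(116 - 525\right)}{m{\left(-575 \right)} + F{\left(-1056 \right)}} + g = \frac{1882863 + 139 \left(116 - 525\right)}{\left(2 - -1150\right) + 0} + 70275 = \frac{1882863 + 139 \left(-409\right)}{\left(2 + 1150\right) + 0} + 70275 = \frac{1882863 - 56851}{1152 + 0} + 70275 = \frac{1826012}{1152} + 70275 = 1826012 \cdot \frac{1}{1152} + 70275 = \frac{456503}{288} + 70275 = \frac{20695703}{288}$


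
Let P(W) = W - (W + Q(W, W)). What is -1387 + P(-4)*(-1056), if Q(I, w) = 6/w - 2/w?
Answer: -2443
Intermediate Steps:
Q(I, w) = 4/w
P(W) = -4/W (P(W) = W - (W + 4/W) = W + (-W - 4/W) = -4/W)
-1387 + P(-4)*(-1056) = -1387 - 4/(-4)*(-1056) = -1387 - 4*(-1/4)*(-1056) = -1387 + 1*(-1056) = -1387 - 1056 = -2443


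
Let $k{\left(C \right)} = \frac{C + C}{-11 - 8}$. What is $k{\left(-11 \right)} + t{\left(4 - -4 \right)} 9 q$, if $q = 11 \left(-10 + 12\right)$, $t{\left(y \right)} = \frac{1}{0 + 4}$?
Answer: $\frac{1925}{38} \approx 50.658$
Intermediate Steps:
$k{\left(C \right)} = - \frac{2 C}{19}$ ($k{\left(C \right)} = \frac{2 C}{-19} = 2 C \left(- \frac{1}{19}\right) = - \frac{2 C}{19}$)
$t{\left(y \right)} = \frac{1}{4}$
$q = 22$ ($q = 11 \cdot 2 = 22$)
$k{\left(-11 \right)} + t{\left(4 - -4 \right)} 9 q = \left(- \frac{2}{19}\right) \left(-11\right) + \frac{1}{4} \cdot 9 \cdot 22 = \frac{22}{19} + \frac{9}{4} \cdot 22 = \frac{22}{19} + \frac{99}{2} = \frac{1925}{38}$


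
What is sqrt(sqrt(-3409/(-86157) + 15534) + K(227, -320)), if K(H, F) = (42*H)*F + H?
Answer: sqrt(-279568945890837 + 3191*sqrt(12812180082531))/9573 ≈ 1746.6*I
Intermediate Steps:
K(H, F) = H + 42*F*H (K(H, F) = 42*F*H + H = H + 42*F*H)
sqrt(sqrt(-3409/(-86157) + 15534) + K(227, -320)) = sqrt(sqrt(-3409/(-86157) + 15534) + 227*(1 + 42*(-320))) = sqrt(sqrt(-3409*(-1/86157) + 15534) + 227*(1 - 13440)) = sqrt(sqrt(3409/86157 + 15534) + 227*(-13439)) = sqrt(sqrt(1338366247/86157) - 3050653) = sqrt(sqrt(12812180082531)/28719 - 3050653) = sqrt(-3050653 + sqrt(12812180082531)/28719)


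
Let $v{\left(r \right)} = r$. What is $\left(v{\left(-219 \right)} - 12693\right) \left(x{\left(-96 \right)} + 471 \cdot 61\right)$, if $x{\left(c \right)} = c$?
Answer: $-369735120$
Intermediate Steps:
$\left(v{\left(-219 \right)} - 12693\right) \left(x{\left(-96 \right)} + 471 \cdot 61\right) = \left(-219 - 12693\right) \left(-96 + 471 \cdot 61\right) = - 12912 \left(-96 + 28731\right) = \left(-12912\right) 28635 = -369735120$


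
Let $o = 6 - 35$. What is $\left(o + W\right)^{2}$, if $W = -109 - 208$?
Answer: $119716$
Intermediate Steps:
$o = -29$ ($o = 6 - 35 = -29$)
$W = -317$
$\left(o + W\right)^{2} = \left(-29 - 317\right)^{2} = \left(-346\right)^{2} = 119716$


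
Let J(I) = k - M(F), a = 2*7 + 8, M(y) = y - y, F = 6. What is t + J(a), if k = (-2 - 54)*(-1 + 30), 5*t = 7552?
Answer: -568/5 ≈ -113.60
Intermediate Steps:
t = 7552/5 (t = (⅕)*7552 = 7552/5 ≈ 1510.4)
M(y) = 0
k = -1624 (k = -56*29 = -1624)
a = 22 (a = 14 + 8 = 22)
J(I) = -1624 (J(I) = -1624 - 1*0 = -1624 + 0 = -1624)
t + J(a) = 7552/5 - 1624 = -568/5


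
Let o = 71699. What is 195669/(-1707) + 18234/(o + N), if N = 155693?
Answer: -7410406635/64693024 ≈ -114.55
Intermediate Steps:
195669/(-1707) + 18234/(o + N) = 195669/(-1707) + 18234/(71699 + 155693) = 195669*(-1/1707) + 18234/227392 = -65223/569 + 18234*(1/227392) = -65223/569 + 9117/113696 = -7410406635/64693024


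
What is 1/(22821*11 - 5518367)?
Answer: -1/5267336 ≈ -1.8985e-7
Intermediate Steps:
1/(22821*11 - 5518367) = 1/(251031 - 5518367) = 1/(-5267336) = -1/5267336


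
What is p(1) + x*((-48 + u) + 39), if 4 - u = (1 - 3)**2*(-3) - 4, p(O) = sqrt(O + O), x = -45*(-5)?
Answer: 2475 + sqrt(2) ≈ 2476.4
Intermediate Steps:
x = 225
p(O) = sqrt(2)*sqrt(O) (p(O) = sqrt(2*O) = sqrt(2)*sqrt(O))
u = 20 (u = 4 - ((1 - 3)**2*(-3) - 4) = 4 - ((-2)**2*(-3) - 4) = 4 - (4*(-3) - 4) = 4 - (-12 - 4) = 4 - 1*(-16) = 4 + 16 = 20)
p(1) + x*((-48 + u) + 39) = sqrt(2)*sqrt(1) + 225*((-48 + 20) + 39) = sqrt(2)*1 + 225*(-28 + 39) = sqrt(2) + 225*11 = sqrt(2) + 2475 = 2475 + sqrt(2)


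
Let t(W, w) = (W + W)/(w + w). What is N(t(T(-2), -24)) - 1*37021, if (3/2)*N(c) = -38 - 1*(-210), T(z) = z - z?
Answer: -110719/3 ≈ -36906.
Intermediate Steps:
T(z) = 0
t(W, w) = W/w (t(W, w) = (2*W)/((2*w)) = (2*W)*(1/(2*w)) = W/w)
N(c) = 344/3 (N(c) = 2*(-38 - 1*(-210))/3 = 2*(-38 + 210)/3 = (⅔)*172 = 344/3)
N(t(T(-2), -24)) - 1*37021 = 344/3 - 1*37021 = 344/3 - 37021 = -110719/3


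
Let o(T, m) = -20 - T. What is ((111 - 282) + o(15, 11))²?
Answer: 42436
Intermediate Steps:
((111 - 282) + o(15, 11))² = ((111 - 282) + (-20 - 1*15))² = (-171 + (-20 - 15))² = (-171 - 35)² = (-206)² = 42436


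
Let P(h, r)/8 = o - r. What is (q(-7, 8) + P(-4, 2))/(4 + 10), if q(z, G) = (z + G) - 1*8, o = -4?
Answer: -55/14 ≈ -3.9286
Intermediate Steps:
q(z, G) = -8 + G + z (q(z, G) = (G + z) - 8 = -8 + G + z)
P(h, r) = -32 - 8*r (P(h, r) = 8*(-4 - r) = -32 - 8*r)
(q(-7, 8) + P(-4, 2))/(4 + 10) = ((-8 + 8 - 7) + (-32 - 8*2))/(4 + 10) = (-7 + (-32 - 16))/14 = (-7 - 48)*(1/14) = -55*1/14 = -55/14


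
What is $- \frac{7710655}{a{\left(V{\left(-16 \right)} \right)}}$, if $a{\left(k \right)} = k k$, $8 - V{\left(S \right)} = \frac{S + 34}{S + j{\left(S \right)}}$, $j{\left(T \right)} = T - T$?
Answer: $- \frac{493481920}{5329} \approx -92603.0$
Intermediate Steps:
$j{\left(T \right)} = 0$
$V{\left(S \right)} = 8 - \frac{34 + S}{S}$ ($V{\left(S \right)} = 8 - \frac{S + 34}{S + 0} = 8 - \frac{34 + S}{S}$)
$a{\left(k \right)} = k^{2}$
$- \frac{7710655}{a{\left(V{\left(-16 \right)} \right)}} = - \frac{7710655}{\left(7 - \frac{34}{-16}\right)^{2}} = - \frac{7710655}{\left(7 - - \frac{17}{8}\right)^{2}} = - \frac{7710655}{\left(7 + \frac{17}{8}\right)^{2}} = - \frac{7710655}{\left(\frac{73}{8}\right)^{2}} = - \frac{7710655}{\frac{5329}{64}} = \left(-7710655\right) \frac{64}{5329} = - \frac{493481920}{5329}$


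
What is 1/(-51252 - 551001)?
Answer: -1/602253 ≈ -1.6604e-6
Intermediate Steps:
1/(-51252 - 551001) = 1/(-602253) = -1/602253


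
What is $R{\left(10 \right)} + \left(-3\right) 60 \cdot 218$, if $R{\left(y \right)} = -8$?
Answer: $-39248$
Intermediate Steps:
$R{\left(10 \right)} + \left(-3\right) 60 \cdot 218 = -8 + \left(-3\right) 60 \cdot 218 = -8 - 39240 = -39248$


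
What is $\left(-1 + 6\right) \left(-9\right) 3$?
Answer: $-135$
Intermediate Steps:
$\left(-1 + 6\right) \left(-9\right) 3 = 5 \left(-9\right) 3 = \left(-45\right) 3 = -135$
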